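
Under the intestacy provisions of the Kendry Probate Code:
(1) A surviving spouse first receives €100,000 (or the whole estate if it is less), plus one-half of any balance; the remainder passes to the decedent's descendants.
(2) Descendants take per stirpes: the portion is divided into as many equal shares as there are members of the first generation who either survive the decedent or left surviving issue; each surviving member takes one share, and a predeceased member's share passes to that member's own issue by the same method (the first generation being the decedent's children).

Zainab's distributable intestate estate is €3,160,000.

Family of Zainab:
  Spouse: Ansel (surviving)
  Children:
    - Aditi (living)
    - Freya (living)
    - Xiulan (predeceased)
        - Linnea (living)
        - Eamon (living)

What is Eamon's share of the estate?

Ansel first takes €100,000, leaving a balance of €3,060,000. Ansel then takes one-half of the balance (€1,530,000), for a total of €1,630,000. The remaining €1,530,000 passes to the descendants.
The descendants' portion (€1,530,000) is divided into 3 shares of €510,000: Aditi and Freya each take €510,000; Xiulan's €510,000 share passes to Xiulan's issue.
Xiulan's share (€510,000) is divided into 2 shares of €255,000: Linnea and Eamon each take €255,000.

Eamon receives €255,000.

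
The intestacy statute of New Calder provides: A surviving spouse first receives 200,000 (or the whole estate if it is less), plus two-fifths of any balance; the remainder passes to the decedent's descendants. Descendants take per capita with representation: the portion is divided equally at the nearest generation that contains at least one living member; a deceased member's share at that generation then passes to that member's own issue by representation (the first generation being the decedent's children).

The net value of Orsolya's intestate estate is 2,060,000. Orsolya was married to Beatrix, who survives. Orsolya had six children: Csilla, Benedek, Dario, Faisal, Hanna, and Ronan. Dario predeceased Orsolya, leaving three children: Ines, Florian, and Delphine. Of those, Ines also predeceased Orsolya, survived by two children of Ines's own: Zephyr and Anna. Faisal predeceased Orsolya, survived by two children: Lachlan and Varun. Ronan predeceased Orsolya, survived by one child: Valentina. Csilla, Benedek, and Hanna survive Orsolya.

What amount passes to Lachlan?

Lachlan receives 93,000.

Beatrix first takes 200,000, leaving a balance of 1,860,000. Beatrix then takes two-fifths of the balance (744,000), for a total of 944,000. The remaining 1,116,000 passes to the descendants.
The descendants' portion (1,116,000) is divided into 6 shares of 186,000: Csilla, Benedek, and Hanna each take 186,000; Dario's 186,000 share passes to Dario's issue; Faisal's 186,000 share passes to Faisal's issue; Ronan's 186,000 share passes to Ronan's issue.
Dario's share (186,000) is divided into 3 shares of 62,000: Florian and Delphine each take 62,000; Ines's 62,000 share passes to Ines's issue.
Ines's share (62,000) is divided into 2 shares of 31,000: Zephyr and Anna each take 31,000.
Faisal's share (186,000) is divided into 2 shares of 93,000: Lachlan and Varun each take 93,000.
Ronan's share (186,000) passes entirely to Valentina.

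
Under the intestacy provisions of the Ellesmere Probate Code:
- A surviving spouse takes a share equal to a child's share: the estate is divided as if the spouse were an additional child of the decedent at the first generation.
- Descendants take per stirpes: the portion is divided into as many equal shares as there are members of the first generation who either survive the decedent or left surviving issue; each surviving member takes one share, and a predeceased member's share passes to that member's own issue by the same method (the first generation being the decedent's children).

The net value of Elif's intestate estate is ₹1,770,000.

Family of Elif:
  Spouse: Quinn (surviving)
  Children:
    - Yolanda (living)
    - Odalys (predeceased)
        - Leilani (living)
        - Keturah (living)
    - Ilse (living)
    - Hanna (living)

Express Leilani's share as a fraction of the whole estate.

Leilani receives 1/10 of the estate.

The spouse counts as an additional share at the children's level, so there are 5 primary shares of ₹354,000. Quinn takes one such share (₹354,000).
The children's combined portion (₹1,416,000) is divided into 4 shares of ₹354,000: Yolanda, Ilse, and Hanna each take ₹354,000; Odalys's ₹354,000 share passes to Odalys's issue.
Odalys's share (₹354,000) is divided into 2 shares of ₹177,000: Leilani and Keturah each take ₹177,000.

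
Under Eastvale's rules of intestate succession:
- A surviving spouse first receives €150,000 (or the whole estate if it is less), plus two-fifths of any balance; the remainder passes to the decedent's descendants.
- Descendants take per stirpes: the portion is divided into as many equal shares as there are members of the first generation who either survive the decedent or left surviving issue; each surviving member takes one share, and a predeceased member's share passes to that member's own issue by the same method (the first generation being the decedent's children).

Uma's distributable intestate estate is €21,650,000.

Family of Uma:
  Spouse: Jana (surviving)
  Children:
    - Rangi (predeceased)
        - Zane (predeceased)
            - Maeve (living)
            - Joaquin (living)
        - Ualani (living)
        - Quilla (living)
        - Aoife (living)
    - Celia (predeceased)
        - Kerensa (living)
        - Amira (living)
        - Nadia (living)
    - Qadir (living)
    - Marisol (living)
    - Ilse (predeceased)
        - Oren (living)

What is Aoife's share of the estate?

Jana first takes €150,000, leaving a balance of €21,500,000. Jana then takes two-fifths of the balance (€8,600,000), for a total of €8,750,000. The remaining €12,900,000 passes to the descendants.
The descendants' portion (€12,900,000) is divided into 5 shares of €2,580,000: Qadir and Marisol each take €2,580,000; Rangi's €2,580,000 share passes to Rangi's issue; Celia's €2,580,000 share passes to Celia's issue; Ilse's €2,580,000 share passes to Ilse's issue.
Rangi's share (€2,580,000) is divided into 4 shares of €645,000: Ualani, Quilla, and Aoife each take €645,000; Zane's €645,000 share passes to Zane's issue.
Zane's share (€645,000) is divided into 2 shares of €322,500: Maeve and Joaquin each take €322,500.
Celia's share (€2,580,000) is divided into 3 shares of €860,000: Kerensa, Amira, and Nadia each take €860,000.
Ilse's share (€2,580,000) passes entirely to Oren.

Aoife receives €645,000.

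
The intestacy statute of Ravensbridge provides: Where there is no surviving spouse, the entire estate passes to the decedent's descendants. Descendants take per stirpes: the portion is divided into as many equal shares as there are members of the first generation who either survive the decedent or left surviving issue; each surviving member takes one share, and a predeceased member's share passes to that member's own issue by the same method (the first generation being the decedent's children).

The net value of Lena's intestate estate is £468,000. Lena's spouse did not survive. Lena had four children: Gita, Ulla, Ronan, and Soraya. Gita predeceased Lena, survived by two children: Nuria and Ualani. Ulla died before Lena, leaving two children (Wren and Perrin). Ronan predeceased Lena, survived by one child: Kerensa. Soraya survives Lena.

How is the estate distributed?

The entire £468,000 passes to the descendants.
That amount (£468,000) is divided into 4 shares of £117,000: Soraya takes £117,000; Gita's £117,000 share passes to Gita's issue; Ulla's £117,000 share passes to Ulla's issue; Ronan's £117,000 share passes to Ronan's issue.
Gita's share (£117,000) is divided into 2 shares of £58,500: Nuria and Ualani each take £58,500.
Ulla's share (£117,000) is divided into 2 shares of £58,500: Wren and Perrin each take £58,500.
Ronan's share (£117,000) passes entirely to Kerensa.

Nuria: £58,500; Ualani: £58,500; Wren: £58,500; Perrin: £58,500; Kerensa: £117,000; Soraya: £117,000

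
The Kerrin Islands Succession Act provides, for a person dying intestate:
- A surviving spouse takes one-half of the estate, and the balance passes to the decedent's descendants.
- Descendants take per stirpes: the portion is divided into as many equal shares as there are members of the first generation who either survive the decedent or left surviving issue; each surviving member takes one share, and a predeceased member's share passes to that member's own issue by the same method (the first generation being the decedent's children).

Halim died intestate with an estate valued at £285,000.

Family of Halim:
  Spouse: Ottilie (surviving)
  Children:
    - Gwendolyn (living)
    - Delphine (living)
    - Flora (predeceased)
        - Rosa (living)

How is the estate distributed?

Ottilie takes one-half of £285,000 = £142,500. The remaining £142,500 passes to the descendants.
The descendants' portion (£142,500) is divided into 3 shares of £47,500: Gwendolyn and Delphine each take £47,500; Flora's £47,500 share passes to Flora's issue.
Flora's share (£47,500) passes entirely to Rosa.

Ottilie: £142,500; Gwendolyn: £47,500; Delphine: £47,500; Rosa: £47,500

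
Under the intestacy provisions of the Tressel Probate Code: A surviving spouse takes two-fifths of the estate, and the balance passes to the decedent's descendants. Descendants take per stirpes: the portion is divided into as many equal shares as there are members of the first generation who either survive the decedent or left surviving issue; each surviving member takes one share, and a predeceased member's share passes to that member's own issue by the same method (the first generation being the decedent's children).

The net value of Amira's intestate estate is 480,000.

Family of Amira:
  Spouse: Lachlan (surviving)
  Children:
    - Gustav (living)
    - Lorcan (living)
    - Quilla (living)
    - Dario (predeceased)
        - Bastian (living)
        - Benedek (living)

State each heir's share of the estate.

Lachlan: 192,000; Gustav: 72,000; Lorcan: 72,000; Quilla: 72,000; Bastian: 36,000; Benedek: 36,000

Lachlan takes two-fifths of 480,000 = 192,000. The remaining 288,000 passes to the descendants.
The descendants' portion (288,000) is divided into 4 shares of 72,000: Gustav, Lorcan, and Quilla each take 72,000; Dario's 72,000 share passes to Dario's issue.
Dario's share (72,000) is divided into 2 shares of 36,000: Bastian and Benedek each take 36,000.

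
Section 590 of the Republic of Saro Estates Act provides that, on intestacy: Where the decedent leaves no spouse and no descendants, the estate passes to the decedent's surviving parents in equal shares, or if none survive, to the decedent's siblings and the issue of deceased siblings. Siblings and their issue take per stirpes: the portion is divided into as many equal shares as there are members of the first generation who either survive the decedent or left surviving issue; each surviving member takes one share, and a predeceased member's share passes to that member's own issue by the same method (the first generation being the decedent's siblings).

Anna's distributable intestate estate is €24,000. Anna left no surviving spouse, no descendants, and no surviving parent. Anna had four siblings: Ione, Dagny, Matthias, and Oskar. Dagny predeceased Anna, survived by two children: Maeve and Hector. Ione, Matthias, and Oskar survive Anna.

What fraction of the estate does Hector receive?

The entire €24,000 passes to the siblings and their issue.
That amount (€24,000) is divided into 4 shares of €6,000: Ione, Matthias, and Oskar each take €6,000; Dagny's €6,000 share passes to Dagny's issue.
Dagny's share (€6,000) is divided into 2 shares of €3,000: Maeve and Hector each take €3,000.

Hector receives 1/8 of the estate.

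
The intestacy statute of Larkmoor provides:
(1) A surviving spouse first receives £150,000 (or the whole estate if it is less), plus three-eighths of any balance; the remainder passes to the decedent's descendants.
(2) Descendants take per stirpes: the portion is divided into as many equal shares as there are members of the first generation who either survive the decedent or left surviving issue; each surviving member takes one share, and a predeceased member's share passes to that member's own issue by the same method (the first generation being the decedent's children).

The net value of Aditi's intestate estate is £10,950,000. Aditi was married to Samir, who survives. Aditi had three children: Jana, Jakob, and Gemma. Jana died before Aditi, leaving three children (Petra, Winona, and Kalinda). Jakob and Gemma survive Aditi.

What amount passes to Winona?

Winona receives £750,000.

Samir first takes £150,000, leaving a balance of £10,800,000. Samir then takes three-eighths of the balance (£4,050,000), for a total of £4,200,000. The remaining £6,750,000 passes to the descendants.
The descendants' portion (£6,750,000) is divided into 3 shares of £2,250,000: Jakob and Gemma each take £2,250,000; Jana's £2,250,000 share passes to Jana's issue.
Jana's share (£2,250,000) is divided into 3 shares of £750,000: Petra, Winona, and Kalinda each take £750,000.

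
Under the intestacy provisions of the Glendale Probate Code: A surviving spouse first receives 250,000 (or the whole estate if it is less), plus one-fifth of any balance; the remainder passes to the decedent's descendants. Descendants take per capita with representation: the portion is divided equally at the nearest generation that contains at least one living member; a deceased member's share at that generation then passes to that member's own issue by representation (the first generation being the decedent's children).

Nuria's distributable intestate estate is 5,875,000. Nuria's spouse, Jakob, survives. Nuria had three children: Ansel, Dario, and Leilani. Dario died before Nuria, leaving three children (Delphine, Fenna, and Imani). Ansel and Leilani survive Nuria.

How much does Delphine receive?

Delphine receives 500,000.

Jakob first takes 250,000, leaving a balance of 5,625,000. Jakob then takes one-fifth of the balance (1,125,000), for a total of 1,375,000. The remaining 4,500,000 passes to the descendants.
The descendants' portion (4,500,000) is divided into 3 shares of 1,500,000: Ansel and Leilani each take 1,500,000; Dario's 1,500,000 share passes to Dario's issue.
Dario's share (1,500,000) is divided into 3 shares of 500,000: Delphine, Fenna, and Imani each take 500,000.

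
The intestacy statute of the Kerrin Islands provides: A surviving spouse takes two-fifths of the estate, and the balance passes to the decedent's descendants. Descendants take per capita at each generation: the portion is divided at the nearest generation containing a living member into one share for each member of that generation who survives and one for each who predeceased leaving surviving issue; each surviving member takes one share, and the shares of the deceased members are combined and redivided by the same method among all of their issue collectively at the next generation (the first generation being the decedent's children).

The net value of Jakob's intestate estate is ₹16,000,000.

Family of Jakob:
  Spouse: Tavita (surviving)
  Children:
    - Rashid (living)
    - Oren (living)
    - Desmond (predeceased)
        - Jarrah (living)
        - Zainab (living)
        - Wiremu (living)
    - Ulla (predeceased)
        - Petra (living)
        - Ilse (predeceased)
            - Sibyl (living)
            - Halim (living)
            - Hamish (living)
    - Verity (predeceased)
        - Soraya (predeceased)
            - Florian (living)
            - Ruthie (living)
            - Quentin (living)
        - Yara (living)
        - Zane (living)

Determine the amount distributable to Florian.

Florian receives ₹240,000.

Tavita takes two-fifths of ₹16,000,000 = ₹6,400,000. The remaining ₹9,600,000 passes to the descendants.
The descendants' portion (₹9,600,000) is divided at the children's generation into 5 shares of ₹1,920,000. Rashid and Oren each take ₹1,920,000. The 3 shares of the deceased (Desmond, Ulla, and Verity) are combined into a pool of ₹5,760,000.
That pool (₹5,760,000) is divided at the grandchildren's generation into 8 shares of ₹720,000. Jarrah, Zainab, Wiremu, Petra, Yara, and Zane each take ₹720,000. The 2 shares of the deceased (Ilse and Soraya) are combined into a pool of ₹1,440,000.
That pool (₹1,440,000) is divided at the great-grandchildren's generation equally among Sibyl, Halim, Hamish, Florian, Ruthie, and Quentin: ₹240,000 each.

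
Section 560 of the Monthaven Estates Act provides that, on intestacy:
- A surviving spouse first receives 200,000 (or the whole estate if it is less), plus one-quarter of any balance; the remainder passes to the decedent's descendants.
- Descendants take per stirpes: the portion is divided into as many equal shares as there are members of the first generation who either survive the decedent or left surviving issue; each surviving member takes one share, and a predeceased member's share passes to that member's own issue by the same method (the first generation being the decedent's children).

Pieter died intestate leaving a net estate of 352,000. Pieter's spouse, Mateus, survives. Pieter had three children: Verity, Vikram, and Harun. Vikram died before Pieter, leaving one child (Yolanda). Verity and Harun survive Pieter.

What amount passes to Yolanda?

Yolanda receives 38,000.

Mateus first takes 200,000, leaving a balance of 152,000. Mateus then takes one-quarter of the balance (38,000), for a total of 238,000. The remaining 114,000 passes to the descendants.
The descendants' portion (114,000) is divided into 3 shares of 38,000: Verity and Harun each take 38,000; Vikram's 38,000 share passes to Vikram's issue.
Vikram's share (38,000) passes entirely to Yolanda.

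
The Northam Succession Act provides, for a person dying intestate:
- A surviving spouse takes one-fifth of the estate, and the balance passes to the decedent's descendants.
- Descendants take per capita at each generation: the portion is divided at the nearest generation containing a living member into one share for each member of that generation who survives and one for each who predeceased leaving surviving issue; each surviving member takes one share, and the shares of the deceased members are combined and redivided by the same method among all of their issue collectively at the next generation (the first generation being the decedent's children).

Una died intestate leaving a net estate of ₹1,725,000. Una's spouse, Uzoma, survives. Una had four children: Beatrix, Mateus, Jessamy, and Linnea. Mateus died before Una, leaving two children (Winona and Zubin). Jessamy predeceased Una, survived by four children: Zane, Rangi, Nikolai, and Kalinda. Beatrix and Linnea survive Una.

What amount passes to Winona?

Winona receives ₹115,000.

Uzoma takes one-fifth of ₹1,725,000 = ₹345,000. The remaining ₹1,380,000 passes to the descendants.
The descendants' portion (₹1,380,000) is divided at the children's generation into 4 shares of ₹345,000. Beatrix and Linnea each take ₹345,000. The 2 shares of the deceased (Mateus and Jessamy) are combined into a pool of ₹690,000.
That pool (₹690,000) is divided at the grandchildren's generation equally among Winona, Zubin, Zane, Rangi, Nikolai, and Kalinda: ₹115,000 each.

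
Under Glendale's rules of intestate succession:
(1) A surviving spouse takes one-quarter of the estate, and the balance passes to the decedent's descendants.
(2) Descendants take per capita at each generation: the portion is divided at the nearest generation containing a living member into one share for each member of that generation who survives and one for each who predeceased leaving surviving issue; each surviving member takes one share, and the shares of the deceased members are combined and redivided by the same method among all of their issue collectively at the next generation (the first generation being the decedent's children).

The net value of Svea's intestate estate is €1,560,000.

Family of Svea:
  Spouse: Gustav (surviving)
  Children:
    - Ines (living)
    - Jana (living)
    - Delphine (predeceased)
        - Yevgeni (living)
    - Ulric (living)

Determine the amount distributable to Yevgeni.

Gustav takes one-quarter of €1,560,000 = €390,000. The remaining €1,170,000 passes to the descendants.
The descendants' portion (€1,170,000) is divided at the children's generation into 4 shares of €292,500. Ines, Jana, and Ulric each take €292,500. The remaining share for the deceased Delphine (€292,500) is carried to the next generation.
That pool (€292,500) passes entirely to Yevgeni, the sole taker at the grandchildren's generation.

Yevgeni receives €292,500.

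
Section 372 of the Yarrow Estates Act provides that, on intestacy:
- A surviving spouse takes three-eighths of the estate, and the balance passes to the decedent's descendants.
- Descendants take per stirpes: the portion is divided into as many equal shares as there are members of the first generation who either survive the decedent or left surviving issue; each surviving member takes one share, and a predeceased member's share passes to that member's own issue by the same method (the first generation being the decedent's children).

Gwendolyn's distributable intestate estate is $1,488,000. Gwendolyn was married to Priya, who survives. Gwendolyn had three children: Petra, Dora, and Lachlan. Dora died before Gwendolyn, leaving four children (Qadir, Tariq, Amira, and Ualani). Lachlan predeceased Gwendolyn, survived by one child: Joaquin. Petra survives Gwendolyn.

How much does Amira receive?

Priya takes three-eighths of $1,488,000 = $558,000. The remaining $930,000 passes to the descendants.
The descendants' portion ($930,000) is divided into 3 shares of $310,000: Petra takes $310,000; Dora's $310,000 share passes to Dora's issue; Lachlan's $310,000 share passes to Lachlan's issue.
Dora's share ($310,000) is divided into 4 shares of $77,500: Qadir, Tariq, Amira, and Ualani each take $77,500.
Lachlan's share ($310,000) passes entirely to Joaquin.

Amira receives $77,500.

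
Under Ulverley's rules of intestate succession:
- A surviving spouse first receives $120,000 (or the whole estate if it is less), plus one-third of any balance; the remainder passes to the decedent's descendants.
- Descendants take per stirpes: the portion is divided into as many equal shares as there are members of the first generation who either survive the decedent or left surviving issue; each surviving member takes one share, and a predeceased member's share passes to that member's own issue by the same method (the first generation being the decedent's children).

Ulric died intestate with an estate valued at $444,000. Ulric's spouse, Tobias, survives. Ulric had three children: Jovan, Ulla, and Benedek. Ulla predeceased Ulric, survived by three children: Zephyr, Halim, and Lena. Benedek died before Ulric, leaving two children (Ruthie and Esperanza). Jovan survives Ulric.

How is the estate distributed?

Tobias: $228,000; Jovan: $72,000; Zephyr: $24,000; Halim: $24,000; Lena: $24,000; Ruthie: $36,000; Esperanza: $36,000

Tobias first takes $120,000, leaving a balance of $324,000. Tobias then takes one-third of the balance ($108,000), for a total of $228,000. The remaining $216,000 passes to the descendants.
The descendants' portion ($216,000) is divided into 3 shares of $72,000: Jovan takes $72,000; Ulla's $72,000 share passes to Ulla's issue; Benedek's $72,000 share passes to Benedek's issue.
Ulla's share ($72,000) is divided into 3 shares of $24,000: Zephyr, Halim, and Lena each take $24,000.
Benedek's share ($72,000) is divided into 2 shares of $36,000: Ruthie and Esperanza each take $36,000.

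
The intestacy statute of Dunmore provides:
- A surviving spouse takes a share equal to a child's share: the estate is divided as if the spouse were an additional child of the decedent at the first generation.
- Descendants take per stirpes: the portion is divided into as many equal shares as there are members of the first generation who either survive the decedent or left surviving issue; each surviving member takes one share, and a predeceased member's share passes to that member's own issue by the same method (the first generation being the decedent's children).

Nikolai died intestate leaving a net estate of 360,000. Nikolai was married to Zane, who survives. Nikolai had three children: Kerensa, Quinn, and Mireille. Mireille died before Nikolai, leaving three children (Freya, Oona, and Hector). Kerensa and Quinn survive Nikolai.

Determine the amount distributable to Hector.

Hector receives 30,000.

The spouse counts as an additional share at the children's level, so there are 4 primary shares of 90,000. Zane takes one such share (90,000).
The children's combined portion (270,000) is divided into 3 shares of 90,000: Kerensa and Quinn each take 90,000; Mireille's 90,000 share passes to Mireille's issue.
Mireille's share (90,000) is divided into 3 shares of 30,000: Freya, Oona, and Hector each take 30,000.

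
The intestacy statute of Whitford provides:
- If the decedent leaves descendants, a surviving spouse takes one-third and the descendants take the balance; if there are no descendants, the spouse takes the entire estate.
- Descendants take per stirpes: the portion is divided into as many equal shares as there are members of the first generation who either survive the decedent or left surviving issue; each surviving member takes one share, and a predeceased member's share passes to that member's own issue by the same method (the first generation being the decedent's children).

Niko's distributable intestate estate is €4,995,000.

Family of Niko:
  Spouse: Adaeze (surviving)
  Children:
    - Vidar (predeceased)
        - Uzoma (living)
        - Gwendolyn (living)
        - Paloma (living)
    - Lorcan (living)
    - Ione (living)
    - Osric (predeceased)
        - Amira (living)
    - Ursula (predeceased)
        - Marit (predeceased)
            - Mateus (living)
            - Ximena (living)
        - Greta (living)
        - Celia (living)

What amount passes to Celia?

Celia receives €222,000.

Adaeze takes one-third of €4,995,000 = €1,665,000. The remaining €3,330,000 passes to the descendants.
The descendants' portion (€3,330,000) is divided into 5 shares of €666,000: Lorcan and Ione each take €666,000; Vidar's €666,000 share passes to Vidar's issue; Osric's €666,000 share passes to Osric's issue; Ursula's €666,000 share passes to Ursula's issue.
Vidar's share (€666,000) is divided into 3 shares of €222,000: Uzoma, Gwendolyn, and Paloma each take €222,000.
Osric's share (€666,000) passes entirely to Amira.
Ursula's share (€666,000) is divided into 3 shares of €222,000: Greta and Celia each take €222,000; Marit's €222,000 share passes to Marit's issue.
Marit's share (€222,000) is divided into 2 shares of €111,000: Mateus and Ximena each take €111,000.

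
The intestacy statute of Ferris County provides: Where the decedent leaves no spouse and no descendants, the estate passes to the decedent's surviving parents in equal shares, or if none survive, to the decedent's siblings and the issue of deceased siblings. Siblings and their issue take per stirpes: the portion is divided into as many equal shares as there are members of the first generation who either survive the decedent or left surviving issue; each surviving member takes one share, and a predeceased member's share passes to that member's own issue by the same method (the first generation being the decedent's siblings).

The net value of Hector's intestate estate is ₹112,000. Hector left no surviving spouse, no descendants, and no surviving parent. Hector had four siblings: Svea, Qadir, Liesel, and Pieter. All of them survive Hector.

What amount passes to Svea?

The entire ₹112,000 passes to the siblings and their issue.
That amount (₹112,000) is divided into 4 shares of ₹28,000: Svea, Qadir, Liesel, and Pieter each take ₹28,000.

Svea receives ₹28,000.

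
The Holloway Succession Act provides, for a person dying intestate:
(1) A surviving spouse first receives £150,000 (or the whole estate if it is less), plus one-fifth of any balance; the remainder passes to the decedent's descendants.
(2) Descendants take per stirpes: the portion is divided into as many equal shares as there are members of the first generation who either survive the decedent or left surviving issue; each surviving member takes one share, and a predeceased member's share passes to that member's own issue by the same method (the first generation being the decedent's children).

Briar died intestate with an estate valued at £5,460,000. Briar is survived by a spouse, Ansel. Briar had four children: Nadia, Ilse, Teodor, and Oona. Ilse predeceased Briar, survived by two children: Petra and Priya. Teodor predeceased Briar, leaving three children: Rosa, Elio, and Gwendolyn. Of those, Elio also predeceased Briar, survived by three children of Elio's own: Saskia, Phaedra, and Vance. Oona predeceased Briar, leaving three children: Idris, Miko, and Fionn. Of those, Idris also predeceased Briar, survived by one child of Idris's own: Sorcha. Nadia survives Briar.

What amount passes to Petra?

Ansel first takes £150,000, leaving a balance of £5,310,000. Ansel then takes one-fifth of the balance (£1,062,000), for a total of £1,212,000. The remaining £4,248,000 passes to the descendants.
The descendants' portion (£4,248,000) is divided into 4 shares of £1,062,000: Nadia takes £1,062,000; Ilse's £1,062,000 share passes to Ilse's issue; Teodor's £1,062,000 share passes to Teodor's issue; Oona's £1,062,000 share passes to Oona's issue.
Ilse's share (£1,062,000) is divided into 2 shares of £531,000: Petra and Priya each take £531,000.
Teodor's share (£1,062,000) is divided into 3 shares of £354,000: Rosa and Gwendolyn each take £354,000; Elio's £354,000 share passes to Elio's issue.
Elio's share (£354,000) is divided into 3 shares of £118,000: Saskia, Phaedra, and Vance each take £118,000.
Oona's share (£1,062,000) is divided into 3 shares of £354,000: Miko and Fionn each take £354,000; Idris's £354,000 share passes to Idris's issue.
Idris's share (£354,000) passes entirely to Sorcha.

Petra receives £531,000.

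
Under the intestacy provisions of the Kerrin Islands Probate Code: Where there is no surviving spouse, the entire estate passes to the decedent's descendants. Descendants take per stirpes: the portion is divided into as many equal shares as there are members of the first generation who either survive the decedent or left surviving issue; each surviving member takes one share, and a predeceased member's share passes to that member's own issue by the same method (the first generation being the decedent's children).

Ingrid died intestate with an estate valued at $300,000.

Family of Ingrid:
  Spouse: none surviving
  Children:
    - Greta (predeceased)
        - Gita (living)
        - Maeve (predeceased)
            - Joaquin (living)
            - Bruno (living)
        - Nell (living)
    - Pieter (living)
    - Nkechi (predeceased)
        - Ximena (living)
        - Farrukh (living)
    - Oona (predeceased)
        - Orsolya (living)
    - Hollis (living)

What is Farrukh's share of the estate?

The entire $300,000 passes to the descendants.
That amount ($300,000) is divided into 5 shares of $60,000: Pieter and Hollis each take $60,000; Greta's $60,000 share passes to Greta's issue; Nkechi's $60,000 share passes to Nkechi's issue; Oona's $60,000 share passes to Oona's issue.
Greta's share ($60,000) is divided into 3 shares of $20,000: Gita and Nell each take $20,000; Maeve's $20,000 share passes to Maeve's issue.
Maeve's share ($20,000) is divided into 2 shares of $10,000: Joaquin and Bruno each take $10,000.
Nkechi's share ($60,000) is divided into 2 shares of $30,000: Ximena and Farrukh each take $30,000.
Oona's share ($60,000) passes entirely to Orsolya.

Farrukh receives $30,000.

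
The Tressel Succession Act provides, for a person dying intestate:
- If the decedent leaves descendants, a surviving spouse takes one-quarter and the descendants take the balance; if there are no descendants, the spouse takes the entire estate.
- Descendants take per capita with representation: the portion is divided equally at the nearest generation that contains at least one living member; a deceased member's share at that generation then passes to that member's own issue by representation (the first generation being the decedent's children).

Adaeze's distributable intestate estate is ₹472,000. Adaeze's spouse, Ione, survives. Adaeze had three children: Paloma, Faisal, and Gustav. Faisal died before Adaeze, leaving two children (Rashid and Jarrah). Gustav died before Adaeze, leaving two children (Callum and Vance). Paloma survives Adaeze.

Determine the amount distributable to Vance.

Vance receives ₹59,000.

Ione takes one-quarter of ₹472,000 = ₹118,000. The remaining ₹354,000 passes to the descendants.
The descendants' portion (₹354,000) is divided into 3 shares of ₹118,000: Paloma takes ₹118,000; Faisal's ₹118,000 share passes to Faisal's issue; Gustav's ₹118,000 share passes to Gustav's issue.
Faisal's share (₹118,000) is divided into 2 shares of ₹59,000: Rashid and Jarrah each take ₹59,000.
Gustav's share (₹118,000) is divided into 2 shares of ₹59,000: Callum and Vance each take ₹59,000.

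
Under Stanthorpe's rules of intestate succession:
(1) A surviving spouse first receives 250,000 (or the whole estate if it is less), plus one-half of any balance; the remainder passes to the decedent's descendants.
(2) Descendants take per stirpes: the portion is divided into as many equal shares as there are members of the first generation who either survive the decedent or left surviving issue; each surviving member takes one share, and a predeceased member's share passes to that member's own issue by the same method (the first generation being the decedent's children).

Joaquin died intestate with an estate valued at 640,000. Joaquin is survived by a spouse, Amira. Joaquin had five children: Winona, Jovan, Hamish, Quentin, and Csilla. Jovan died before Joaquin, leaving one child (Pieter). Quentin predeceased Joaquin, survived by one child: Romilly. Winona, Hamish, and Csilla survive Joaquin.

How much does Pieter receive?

Pieter receives 39,000.

Amira first takes 250,000, leaving a balance of 390,000. Amira then takes one-half of the balance (195,000), for a total of 445,000. The remaining 195,000 passes to the descendants.
The descendants' portion (195,000) is divided into 5 shares of 39,000: Winona, Hamish, and Csilla each take 39,000; Jovan's 39,000 share passes to Jovan's issue; Quentin's 39,000 share passes to Quentin's issue.
Jovan's share (39,000) passes entirely to Pieter.
Quentin's share (39,000) passes entirely to Romilly.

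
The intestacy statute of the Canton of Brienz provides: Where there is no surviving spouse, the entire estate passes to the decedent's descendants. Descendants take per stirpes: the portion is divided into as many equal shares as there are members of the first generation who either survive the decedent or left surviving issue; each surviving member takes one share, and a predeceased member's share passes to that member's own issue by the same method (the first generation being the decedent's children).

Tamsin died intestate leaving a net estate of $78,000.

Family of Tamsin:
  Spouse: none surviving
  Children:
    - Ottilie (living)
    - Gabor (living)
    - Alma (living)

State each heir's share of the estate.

Ottilie: $26,000; Gabor: $26,000; Alma: $26,000

The entire $78,000 passes to the descendants.
That amount ($78,000) is divided into 3 shares of $26,000: Ottilie, Gabor, and Alma each take $26,000.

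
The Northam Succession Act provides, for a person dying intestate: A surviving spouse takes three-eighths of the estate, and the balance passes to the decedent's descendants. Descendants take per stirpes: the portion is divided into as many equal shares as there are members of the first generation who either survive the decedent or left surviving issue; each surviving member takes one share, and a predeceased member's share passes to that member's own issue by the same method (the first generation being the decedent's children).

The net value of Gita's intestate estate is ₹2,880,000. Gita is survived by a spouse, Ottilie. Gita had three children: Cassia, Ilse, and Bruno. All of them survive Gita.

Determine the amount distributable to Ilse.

Ilse receives ₹600,000.

Ottilie takes three-eighths of ₹2,880,000 = ₹1,080,000. The remaining ₹1,800,000 passes to the descendants.
The descendants' portion (₹1,800,000) is divided into 3 shares of ₹600,000: Cassia, Ilse, and Bruno each take ₹600,000.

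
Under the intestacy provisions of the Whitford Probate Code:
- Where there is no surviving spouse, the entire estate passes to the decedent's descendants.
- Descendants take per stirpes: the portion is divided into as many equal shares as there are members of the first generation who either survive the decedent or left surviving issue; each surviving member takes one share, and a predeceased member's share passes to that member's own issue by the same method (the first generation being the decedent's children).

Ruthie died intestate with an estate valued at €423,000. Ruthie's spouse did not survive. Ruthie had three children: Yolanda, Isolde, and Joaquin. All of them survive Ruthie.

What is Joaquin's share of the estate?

The entire €423,000 passes to the descendants.
That amount (€423,000) is divided into 3 shares of €141,000: Yolanda, Isolde, and Joaquin each take €141,000.

Joaquin receives €141,000.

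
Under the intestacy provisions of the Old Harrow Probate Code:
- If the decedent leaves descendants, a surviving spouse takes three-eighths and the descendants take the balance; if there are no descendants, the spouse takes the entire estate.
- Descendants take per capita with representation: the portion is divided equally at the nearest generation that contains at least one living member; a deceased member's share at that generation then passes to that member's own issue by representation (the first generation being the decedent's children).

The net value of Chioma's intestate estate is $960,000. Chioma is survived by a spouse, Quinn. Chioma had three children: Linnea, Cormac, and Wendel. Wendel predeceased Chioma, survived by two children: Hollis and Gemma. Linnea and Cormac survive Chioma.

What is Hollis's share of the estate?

Quinn takes three-eighths of $960,000 = $360,000. The remaining $600,000 passes to the descendants.
The descendants' portion ($600,000) is divided into 3 shares of $200,000: Linnea and Cormac each take $200,000; Wendel's $200,000 share passes to Wendel's issue.
Wendel's share ($200,000) is divided into 2 shares of $100,000: Hollis and Gemma each take $100,000.

Hollis receives $100,000.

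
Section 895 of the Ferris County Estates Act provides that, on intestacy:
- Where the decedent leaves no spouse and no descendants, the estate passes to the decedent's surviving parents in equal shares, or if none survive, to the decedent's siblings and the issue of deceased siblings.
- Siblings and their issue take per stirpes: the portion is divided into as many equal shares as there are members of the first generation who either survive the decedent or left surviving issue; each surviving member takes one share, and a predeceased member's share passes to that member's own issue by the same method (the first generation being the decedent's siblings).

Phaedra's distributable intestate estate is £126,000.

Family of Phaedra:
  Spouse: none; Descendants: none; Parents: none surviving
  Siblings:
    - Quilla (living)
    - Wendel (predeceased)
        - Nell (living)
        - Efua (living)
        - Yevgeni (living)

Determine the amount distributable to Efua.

Efua receives £21,000.

The entire £126,000 passes to the siblings and their issue.
That amount (£126,000) is divided into 2 shares of £63,000: Quilla takes £63,000; Wendel's £63,000 share passes to Wendel's issue.
Wendel's share (£63,000) is divided into 3 shares of £21,000: Nell, Efua, and Yevgeni each take £21,000.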